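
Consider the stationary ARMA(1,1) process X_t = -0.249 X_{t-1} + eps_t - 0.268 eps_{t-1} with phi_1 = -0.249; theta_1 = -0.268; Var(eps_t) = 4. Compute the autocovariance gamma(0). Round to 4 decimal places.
\gamma(0) = 5.1398

Multiply the model equation by X_{t-k} and take expectations. With theta_0 = psi_0 = 1 and psi_j the MA(infinity) weights, this gives
  gamma(k) - sum_i phi_i gamma(k-i) = c_k,
  c_k = sigma^2 * sum_{j=k..q} theta_j psi_{j-k}   (c_k = 0 for k > q),
using gamma(-m) = gamma(m).
psi-weights needed (psi_j = theta_j + sum_i phi_i psi_{j-i}):
  psi_1 = theta_1 + phi_1 = -0.268 + (-0.249) = -0.517
Right-hand sides:
  c_0 = sigma^2 (1 + theta_1 psi_1) = 4 * (1 + (-0.268)(-0.517)) = 4 * 1.138556 = 4.554224
  c_1 = sigma^2 theta_1 = 4 * (-0.268) = -1.072
  c_2 = 0
Equations for k = 0 and k = 1 (AR order 1):
  gamma(0) = phi_1 gamma(1) + c_0
  gamma(1) = phi_1 gamma(0) + c_1
Substituting the second into the first: gamma(0) (1 - phi_1^2) = c_0 + phi_1 c_1, so
  gamma(0) = (c_0 + phi_1 c_1) / (1 - phi_1^2) = (4.554224 + (-0.249)(-1.072)) / (1 - (-0.249)^2) = 4.821152 / 0.937999 = 5.139826.
Therefore gamma(0) = 5.1398 (to 4 decimal places).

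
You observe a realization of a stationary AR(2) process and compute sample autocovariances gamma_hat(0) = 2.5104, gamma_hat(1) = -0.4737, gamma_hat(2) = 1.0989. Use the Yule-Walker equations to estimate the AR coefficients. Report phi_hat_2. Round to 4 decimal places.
\hat\phi_{2} = 0.4170

The Yule-Walker equations for an AR(p) process read, in matrix form,
  Gamma_p phi = r_p,   with   (Gamma_p)_{ij} = gamma(|i - j|),
                       (r_p)_i = gamma(i),   i,j = 1..p.
Substitute the sample gammas (Toeplitz matrix and right-hand side of size 2):
  Gamma_p = [[2.5104, -0.4737], [-0.4737, 2.5104]]
  r_p     = [-0.4737, 1.0989]
Written out:
  2.5104 phi_1 - 0.4737 phi_2 = -0.4737
  -0.4737 phi_1 + 2.5104 phi_2 = 1.0989
Solve by Cramer's rule:
  det = gamma(0)^2 - gamma(1)^2 = (2.5104)^2 - (-0.4737)^2 = 6.30210816 - 0.22439169 = 6.07771647
  phi_hat_1 = [gamma(1) gamma(0) - gamma(1) gamma(2)] / det = [(-0.4737)(2.5104) - (-0.4737)(1.0989)] / 6.07771647 = -0.66862755 / 6.07771647 = -0.11
  phi_hat_2 = [gamma(0) gamma(2) - gamma(1)^2] / det = [(2.5104)(1.0989) - (-0.4737)^2] / 6.07771647 = 2.53428687 / 6.07771647 = 0.417
So phi_hat = [-0.1100, 0.4170].
Therefore phi_hat_2 = 0.4170.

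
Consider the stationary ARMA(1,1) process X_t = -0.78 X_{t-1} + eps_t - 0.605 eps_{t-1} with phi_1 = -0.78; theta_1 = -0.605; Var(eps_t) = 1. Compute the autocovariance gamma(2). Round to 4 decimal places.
\gamma(2) = 4.0605

Multiply the model equation by X_{t-k} and take expectations. With theta_0 = psi_0 = 1 and psi_j the MA(infinity) weights, this gives
  gamma(k) - sum_i phi_i gamma(k-i) = c_k,
  c_k = sigma^2 * sum_{j=k..q} theta_j psi_{j-k}   (c_k = 0 for k > q),
using gamma(-m) = gamma(m).
psi-weights needed (psi_j = theta_j + sum_i phi_i psi_{j-i}):
  psi_1 = theta_1 + phi_1 = -0.605 + (-0.78) = -1.385
Right-hand sides:
  c_0 = sigma^2 (1 + theta_1 psi_1) = 1 * (1 + (-0.605)(-1.385)) = 1 * 1.837925 = 1.837925
  c_1 = sigma^2 theta_1 = 1 * (-0.605) = -0.605
  c_2 = 0
Equations for k = 0 and k = 1 (AR order 1):
  gamma(0) = phi_1 gamma(1) + c_0
  gamma(1) = phi_1 gamma(0) + c_1
Substituting the second into the first: gamma(0) (1 - phi_1^2) = c_0 + phi_1 c_1, so
  gamma(0) = (c_0 + phi_1 c_1) / (1 - phi_1^2) = (1.837925 + (-0.78)(-0.605)) / (1 - (-0.78)^2) = 2.309825 / 0.3916 = 5.89843.
  gamma(1) = phi_1 gamma(0) + c_1 = (-0.78)(5.89843) + (-0.605) = -5.205775.
For k = 2 (> q): gamma(2) = phi_1 gamma(1) = (-0.78)(-5.205775) = 4.060505.
Therefore gamma(2) = 4.0605 (to 4 decimal places).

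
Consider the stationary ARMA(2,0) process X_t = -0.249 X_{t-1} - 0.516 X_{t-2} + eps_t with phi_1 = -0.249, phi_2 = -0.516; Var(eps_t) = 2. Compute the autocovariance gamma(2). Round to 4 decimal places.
\gamma(2) = -1.3309

Multiply the model equation by X_{t-k} and take expectations. With theta_0 = psi_0 = 1 and psi_j the MA(infinity) weights, this gives
  gamma(k) - sum_i phi_i gamma(k-i) = c_k,
  c_k = sigma^2 * sum_{j=k..q} theta_j psi_{j-k}   (c_k = 0 for k > q),
using gamma(-m) = gamma(m).
Pure AR (q = 0): c_0 = sigma^2 = 2, c_k = 0 for k >= 1.
Equations for k = 0, 1, 2 (AR order 2, c_2 = 0):
  (E0) gamma(0) = phi_1 gamma(1) + phi_2 gamma(2) + c_0
  (E1) gamma(1) = phi_1 gamma(0) + phi_2 gamma(1) + c_1
  (E2) gamma(2) = phi_1 gamma(1) + phi_2 gamma(0)
From (E1): gamma(1) = A gamma(0) + B with
  A = phi_1 / (1 - phi_2) = -0.249 / 1.516 = -0.164248,   B = c_1 / (1 - phi_2) = 0 / 1.516 = 0.
Insert (E2) into (E0): gamma(0) (1 - phi_2^2) = phi_1 (1 + phi_2) gamma(1) + c_0.
  phi_1 (1 + phi_2) = (-0.249)(0.484) = -0.120516,   1 - phi_2^2 = 0.733744.
Replace gamma(1) by A gamma(0) + B and collect gamma(0):
  gamma(0) [0.733744 - (-0.120516)(-0.164248)] = c_0 = 2
  gamma(0) * 0.713949 = 2
  gamma(0) = 2 / 0.713949 = 2.801319.
  gamma(1) = A gamma(0) = (-0.164248)(2.801319) = -0.460111.
  gamma(2) = phi_1 gamma(1) + phi_2 gamma(0) = (-0.249)(-0.460111) + (-0.516)(2.801319) = -1.330913.
Therefore gamma(2) = -1.3309 (to 4 decimal places).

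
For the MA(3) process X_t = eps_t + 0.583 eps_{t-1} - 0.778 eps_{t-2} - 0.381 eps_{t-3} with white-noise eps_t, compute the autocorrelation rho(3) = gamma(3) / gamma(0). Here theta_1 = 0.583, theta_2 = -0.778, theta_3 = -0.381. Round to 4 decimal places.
\rho(3) = -0.1823

For an MA(q) process with theta_0 = 1, the autocovariance is
  gamma(k) = sigma^2 * sum_{i=0..q-k} theta_i * theta_{i+k},
and rho(k) = gamma(k) / gamma(0). Sigma^2 cancels.
  numerator   = (1)*(-0.381) = -0.381.
  denominator = (1)^2 + (0.583)^2 + (-0.778)^2 + (-0.381)^2 = 2.090334.
  rho(3) = -0.381 / 2.090334 = -0.1823.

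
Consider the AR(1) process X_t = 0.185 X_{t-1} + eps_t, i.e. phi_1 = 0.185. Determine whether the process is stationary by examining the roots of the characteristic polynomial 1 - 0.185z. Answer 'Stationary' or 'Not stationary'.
\text{Stationary}

The AR(p) characteristic polynomial is P(z) = 1 - 0.185z.
Stationarity requires all roots to lie outside the unit circle, i.e. |z| > 1 for every root.
This is linear in z: 1 + (-0.185) z = 0  =>  z = -1/(-0.185) = 5.405405,  |z| = 5.405405.
Moduli of all roots: 5.4054.
All moduli strictly greater than 1? Yes.
Verdict: Stationary.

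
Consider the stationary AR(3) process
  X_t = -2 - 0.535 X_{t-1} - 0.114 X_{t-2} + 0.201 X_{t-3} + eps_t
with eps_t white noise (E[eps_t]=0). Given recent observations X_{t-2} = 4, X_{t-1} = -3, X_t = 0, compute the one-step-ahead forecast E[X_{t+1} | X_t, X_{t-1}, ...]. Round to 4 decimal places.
E[X_{t+1} \mid \mathcal F_t] = -0.8540

For an AR(p) model X_t = c + sum_i phi_i X_{t-i} + eps_t, the
one-step-ahead conditional mean is
  E[X_{t+1} | X_t, ...] = c + sum_i phi_i X_{t+1-i}.
Substitute known values:
  E[X_{t+1} | ...] = -2 + (-0.535) * (0) + (-0.114) * (-3) + (0.201) * (4)
                   = -0.8540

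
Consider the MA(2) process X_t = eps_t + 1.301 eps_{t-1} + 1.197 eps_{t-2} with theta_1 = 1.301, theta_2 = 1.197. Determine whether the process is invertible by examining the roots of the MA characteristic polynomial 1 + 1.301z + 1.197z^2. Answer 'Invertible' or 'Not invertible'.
\text{Not invertible}

The MA(q) characteristic polynomial is P(z) = 1 + 1.301z + 1.197z^2.
Invertibility requires all roots to lie outside the unit circle, i.e. |z| > 1 for every root.
Set 1 + (1.301) z + (1.197) z^2 = 0, i.e. a z^2 + b z + c = 0 with a = 1.197, b = 1.301, c = 1.
Discriminant D = b^2 - 4ac = (1.301)^2 - 4*(1.197)*1 = 1.692601 - (4.788) = -3.095399.
D < 0, so the roots are the complex-conjugate pair z = (-b +/- i sqrt(-D)) / (2a) = -0.5434 +/- 0.7349i.
For a conjugate pair |z|^2 = z * conj(z) = (product of roots) = c/a = 1/(1.197) = 0.835422, so |z| = sqrt(0.835422) = 0.914 for both roots.
Moduli of all roots: 0.9140, 0.9140.
All moduli strictly greater than 1? No.
Verdict: Not invertible.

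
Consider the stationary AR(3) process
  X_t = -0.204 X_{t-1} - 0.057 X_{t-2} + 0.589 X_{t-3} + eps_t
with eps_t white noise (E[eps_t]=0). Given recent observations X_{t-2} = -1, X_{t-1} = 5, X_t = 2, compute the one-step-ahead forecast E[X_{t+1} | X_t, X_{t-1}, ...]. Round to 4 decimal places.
E[X_{t+1} \mid \mathcal F_t] = -1.2820

For an AR(p) model X_t = c + sum_i phi_i X_{t-i} + eps_t, the
one-step-ahead conditional mean is
  E[X_{t+1} | X_t, ...] = c + sum_i phi_i X_{t+1-i}.
Substitute known values:
  E[X_{t+1} | ...] = (-0.204) * (2) + (-0.057) * (5) + (0.589) * (-1)
                   = -1.2820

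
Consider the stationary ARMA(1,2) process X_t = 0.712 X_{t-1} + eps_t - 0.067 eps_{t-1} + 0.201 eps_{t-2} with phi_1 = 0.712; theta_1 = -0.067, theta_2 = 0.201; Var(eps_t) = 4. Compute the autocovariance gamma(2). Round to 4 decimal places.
\gamma(2) = 5.6466

Multiply the model equation by X_{t-k} and take expectations. With theta_0 = psi_0 = 1 and psi_j the MA(infinity) weights, this gives
  gamma(k) - sum_i phi_i gamma(k-i) = c_k,
  c_k = sigma^2 * sum_{j=k..q} theta_j psi_{j-k}   (c_k = 0 for k > q),
using gamma(-m) = gamma(m).
psi-weights needed (psi_j = theta_j + sum_i phi_i psi_{j-i}):
  psi_1 = theta_1 + phi_1 = -0.067 + (0.712) = 0.645
  psi_2 = theta_2 + phi_1 psi_1 = 0.201 + (0.712)(0.645) = 0.66024
Right-hand sides:
  c_0 = sigma^2 (1 + theta_1 psi_1 + theta_2 psi_2) = 4 * (1 + (-0.067)(0.645) + (0.201)(0.66024)) = 4 * 1.089493 = 4.357973
  c_1 = sigma^2 (theta_1 + theta_2 psi_1) = 4 * (-0.067 + (0.201)(0.645)) = 0.25058
  c_2 = sigma^2 theta_2 = 4 * (0.201) = 0.804
Equations for k = 0 and k = 1 (AR order 1):
  gamma(0) = phi_1 gamma(1) + c_0
  gamma(1) = phi_1 gamma(0) + c_1
Substituting the second into the first: gamma(0) (1 - phi_1^2) = c_0 + phi_1 c_1, so
  gamma(0) = (c_0 + phi_1 c_1) / (1 - phi_1^2) = (4.357973 + (0.712)(0.25058)) / (1 - (0.712)^2) = 4.536386 / 0.493056 = 9.200549.
  gamma(1) = phi_1 gamma(0) + c_1 = (0.712)(9.200549) + (0.25058) = 6.801371.
For k = 2: gamma(2) = phi_1 gamma(1) + c_2
  = (0.712)(6.801371) + (0.804) = 5.646576.
Therefore gamma(2) = 5.6466 (to 4 decimal places).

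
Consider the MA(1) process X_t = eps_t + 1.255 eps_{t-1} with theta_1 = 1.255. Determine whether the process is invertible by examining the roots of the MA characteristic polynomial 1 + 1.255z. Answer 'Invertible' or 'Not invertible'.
\text{Not invertible}

The MA(q) characteristic polynomial is P(z) = 1 + 1.255z.
Invertibility requires all roots to lie outside the unit circle, i.e. |z| > 1 for every root.
This is linear in z: 1 + (1.255) z = 0  =>  z = -1/(1.255) = -0.796813,  |z| = 0.796813.
Moduli of all roots: 0.7968.
All moduli strictly greater than 1? No.
Verdict: Not invertible.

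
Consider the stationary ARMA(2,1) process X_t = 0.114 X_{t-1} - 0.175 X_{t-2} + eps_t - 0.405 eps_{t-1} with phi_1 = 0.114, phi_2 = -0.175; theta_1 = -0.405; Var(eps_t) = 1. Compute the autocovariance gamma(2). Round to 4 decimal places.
\gamma(2) = -0.2246

Multiply the model equation by X_{t-k} and take expectations. With theta_0 = psi_0 = 1 and psi_j the MA(infinity) weights, this gives
  gamma(k) - sum_i phi_i gamma(k-i) = c_k,
  c_k = sigma^2 * sum_{j=k..q} theta_j psi_{j-k}   (c_k = 0 for k > q),
using gamma(-m) = gamma(m).
psi-weights needed (psi_j = theta_j + sum_i phi_i psi_{j-i}):
  psi_1 = theta_1 + phi_1 = -0.405 + (0.114) = -0.291
Right-hand sides:
  c_0 = sigma^2 (1 + theta_1 psi_1) = 1 * (1 + (-0.405)(-0.291)) = 1 * 1.117855 = 1.117855
  c_1 = sigma^2 theta_1 = 1 * (-0.405) = -0.405
  c_2 = 0
Equations for k = 0, 1, 2 (AR order 2, c_2 = 0):
  (E0) gamma(0) = phi_1 gamma(1) + phi_2 gamma(2) + c_0
  (E1) gamma(1) = phi_1 gamma(0) + phi_2 gamma(1) + c_1
  (E2) gamma(2) = phi_1 gamma(1) + phi_2 gamma(0)
From (E1): gamma(1) = A gamma(0) + B with
  A = phi_1 / (1 - phi_2) = 0.114 / 1.175 = 0.097021,   B = c_1 / (1 - phi_2) = -0.405 / 1.175 = -0.344681.
Insert (E2) into (E0): gamma(0) (1 - phi_2^2) = phi_1 (1 + phi_2) gamma(1) + c_0.
  phi_1 (1 + phi_2) = (0.114)(0.825) = 0.09405,   1 - phi_2^2 = 0.969375.
Replace gamma(1) by A gamma(0) + B and collect gamma(0):
  gamma(0) [0.969375 - (0.09405)(0.097021)] = (0.09405)(-0.344681) + 1.117855
  gamma(0) * 0.96025 = 1.085438
  gamma(0) = 1.085438 / 0.96025 = 1.13037.
  gamma(1) = A gamma(0) + B = (0.097021)(1.13037) + (-0.344681) = -0.235011.
  gamma(2) = phi_1 gamma(1) + phi_2 gamma(0) = (0.114)(-0.235011) + (-0.175)(1.13037) = -0.224606.
Therefore gamma(2) = -0.2246 (to 4 decimal places).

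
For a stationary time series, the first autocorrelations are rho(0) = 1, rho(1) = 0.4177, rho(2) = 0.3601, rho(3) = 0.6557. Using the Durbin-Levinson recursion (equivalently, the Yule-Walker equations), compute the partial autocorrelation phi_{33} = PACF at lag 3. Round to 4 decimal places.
\phi_{33} = 0.5680

The PACF at lag k is phi_{kk}, the last component of the solution
to the Yule-Walker system G_k phi = r_k where
  (G_k)_{ij} = rho(|i - j|), (r_k)_i = rho(i), i,j = 1..k.
Equivalently, Durbin-Levinson gives phi_{kk} iteratively:
  phi_{11} = rho(1)
  phi_{kk} = [rho(k) - sum_{j=1..k-1} phi_{k-1,j} rho(k-j)]
            / [1 - sum_{j=1..k-1} phi_{k-1,j} rho(j)],
  phi_{k,j} = phi_{k-1,j} - phi_{kk} phi_{k-1,k-j},  j = 1..k-1.
Step k = 1:
  phi_11 = rho(1) = 0.4177.
Step k = 2:
  phi_22 = [rho(2) - phi_11 rho(1)] / [1 - phi_11 rho(1)] = [0.3601 - (0.4177)(0.4177)] / [1 - (0.4177)(0.4177)]
         = 0.18562671 / 0.82552671 = 0.224859.
  Update: phi_21 = phi_11 - phi_22 phi_11 = 0.4177 - (0.224859)(0.4177) = 0.323777.
Step k = 3:
  phi_33 = [rho(3) - phi_21 rho(2) - phi_22 rho(1)] / [1 - phi_21 rho(1) - phi_22 rho(2)]
    numerator   = 0.6557 - (0.323777)(0.3601) - (0.224859)(0.4177) = 0.44518465
    denominator = 1 - (0.323777)(0.4177) - (0.224859)(0.3601) = 0.78378696
  phi_33 = 0.44518465 / 0.78378696 = 0.568.
Therefore phi_{33} = 0.5680.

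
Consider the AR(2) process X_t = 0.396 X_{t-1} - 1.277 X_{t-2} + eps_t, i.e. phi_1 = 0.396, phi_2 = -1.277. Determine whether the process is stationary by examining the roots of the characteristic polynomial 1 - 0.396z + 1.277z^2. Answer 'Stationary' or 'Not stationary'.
\text{Not stationary}

The AR(p) characteristic polynomial is P(z) = 1 - 0.396z + 1.277z^2.
Stationarity requires all roots to lie outside the unit circle, i.e. |z| > 1 for every root.
Set 1 + (-0.396) z + (1.277) z^2 = 0, i.e. a z^2 + b z + c = 0 with a = 1.277, b = -0.396, c = 1.
Discriminant D = b^2 - 4ac = (-0.396)^2 - 4*(1.277)*1 = 0.156816 - (5.108) = -4.951184.
D < 0, so the roots are the complex-conjugate pair z = (-b +/- i sqrt(-D)) / (2a) = 0.1551 +/- 0.8712i.
For a conjugate pair |z|^2 = z * conj(z) = (product of roots) = c/a = 1/(1.277) = 0.783085, so |z| = sqrt(0.783085) = 0.8849 for both roots.
Moduli of all roots: 0.8849, 0.8849.
All moduli strictly greater than 1? No.
Verdict: Not stationary.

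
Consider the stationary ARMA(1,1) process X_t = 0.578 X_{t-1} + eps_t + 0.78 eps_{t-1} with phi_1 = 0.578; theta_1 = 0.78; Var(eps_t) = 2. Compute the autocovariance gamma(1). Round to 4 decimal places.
\gamma(1) = 5.9174

Multiply the model equation by X_{t-k} and take expectations. With theta_0 = psi_0 = 1 and psi_j the MA(infinity) weights, this gives
  gamma(k) - sum_i phi_i gamma(k-i) = c_k,
  c_k = sigma^2 * sum_{j=k..q} theta_j psi_{j-k}   (c_k = 0 for k > q),
using gamma(-m) = gamma(m).
psi-weights needed (psi_j = theta_j + sum_i phi_i psi_{j-i}):
  psi_1 = theta_1 + phi_1 = 0.78 + (0.578) = 1.358
Right-hand sides:
  c_0 = sigma^2 (1 + theta_1 psi_1) = 2 * (1 + (0.78)(1.358)) = 2 * 2.05924 = 4.11848
  c_1 = sigma^2 theta_1 = 2 * (0.78) = 1.56
  c_2 = 0
Equations for k = 0 and k = 1 (AR order 1):
  gamma(0) = phi_1 gamma(1) + c_0
  gamma(1) = phi_1 gamma(0) + c_1
Substituting the second into the first: gamma(0) (1 - phi_1^2) = c_0 + phi_1 c_1, so
  gamma(0) = (c_0 + phi_1 c_1) / (1 - phi_1^2) = (4.11848 + (0.578)(1.56)) / (1 - (0.578)^2) = 5.02016 / 0.665916 = 7.538729.
  gamma(1) = phi_1 gamma(0) + c_1 = (0.578)(7.538729) + (1.56) = 5.917385.
Therefore gamma(1) = 5.9174 (to 4 decimal places).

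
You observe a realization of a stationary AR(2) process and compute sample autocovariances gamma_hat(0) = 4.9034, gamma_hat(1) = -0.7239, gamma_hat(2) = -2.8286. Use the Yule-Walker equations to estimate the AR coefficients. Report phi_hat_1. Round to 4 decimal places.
\hat\phi_{1} = -0.2380

The Yule-Walker equations for an AR(p) process read, in matrix form,
  Gamma_p phi = r_p,   with   (Gamma_p)_{ij} = gamma(|i - j|),
                       (r_p)_i = gamma(i),   i,j = 1..p.
Substitute the sample gammas (Toeplitz matrix and right-hand side of size 2):
  Gamma_p = [[4.9034, -0.7239], [-0.7239, 4.9034]]
  r_p     = [-0.7239, -2.8286]
Written out:
  4.9034 phi_1 - 0.7239 phi_2 = -0.7239
  -0.7239 phi_1 + 4.9034 phi_2 = -2.8286
Solve by Cramer's rule:
  det = gamma(0)^2 - gamma(1)^2 = (4.9034)^2 - (-0.7239)^2 = 24.04333156 - 0.52403121 = 23.51930035
  phi_hat_1 = [gamma(1) gamma(0) - gamma(1) gamma(2)] / det = [(-0.7239)(4.9034) - (-0.7239)(-2.8286)] / 23.51930035 = -5.5971948 / 23.51930035 = -0.238
  phi_hat_2 = [gamma(0) gamma(2) - gamma(1)^2] / det = [(4.9034)(-2.8286) - (-0.7239)^2] / 23.51930035 = -14.39378845 / 23.51930035 = -0.612
So phi_hat = [-0.2380, -0.6120].
Therefore phi_hat_1 = -0.2380.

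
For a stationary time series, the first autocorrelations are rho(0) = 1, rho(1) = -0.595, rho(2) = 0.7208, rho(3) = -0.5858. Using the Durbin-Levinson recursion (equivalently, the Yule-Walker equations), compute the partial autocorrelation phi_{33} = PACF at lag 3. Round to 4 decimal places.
\phi_{33} = -0.1430

The PACF at lag k is phi_{kk}, the last component of the solution
to the Yule-Walker system G_k phi = r_k where
  (G_k)_{ij} = rho(|i - j|), (r_k)_i = rho(i), i,j = 1..k.
Equivalently, Durbin-Levinson gives phi_{kk} iteratively:
  phi_{11} = rho(1)
  phi_{kk} = [rho(k) - sum_{j=1..k-1} phi_{k-1,j} rho(k-j)]
            / [1 - sum_{j=1..k-1} phi_{k-1,j} rho(j)],
  phi_{k,j} = phi_{k-1,j} - phi_{kk} phi_{k-1,k-j},  j = 1..k-1.
Step k = 1:
  phi_11 = rho(1) = -0.595.
Step k = 2:
  phi_22 = [rho(2) - phi_11 rho(1)] / [1 - phi_11 rho(1)] = [0.7208 - (-0.595)(-0.595)] / [1 - (-0.595)(-0.595)]
         = 0.366775 / 0.645975 = 0.567785.
  Update: phi_21 = phi_11 - phi_22 phi_11 = -0.595 - (0.567785)(-0.595) = -0.257168.
Step k = 3:
  phi_33 = [rho(3) - phi_21 rho(2) - phi_22 rho(1)] / [1 - phi_21 rho(1) - phi_22 rho(2)]
    numerator   = -0.5858 - (-0.257168)(0.7208) - (0.567785)(-0.595) = -0.06260126
    denominator = 1 - (-0.257168)(-0.595) - (0.567785)(0.7208) = 0.43772561
  phi_33 = -0.06260126 / 0.43772561 = -0.143.
Therefore phi_{33} = -0.1430.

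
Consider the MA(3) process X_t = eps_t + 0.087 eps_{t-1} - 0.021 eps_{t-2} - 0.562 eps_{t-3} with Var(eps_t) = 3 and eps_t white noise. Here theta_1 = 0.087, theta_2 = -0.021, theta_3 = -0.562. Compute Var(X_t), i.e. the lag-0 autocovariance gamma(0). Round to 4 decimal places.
\gamma(0) = 3.9716

For an MA(q) process X_t = eps_t + sum_i theta_i eps_{t-i} with
Var(eps_t) = sigma^2, the variance is
  gamma(0) = sigma^2 * (1 + sum_i theta_i^2).
  sum_i theta_i^2 = (0.087)^2 + (-0.021)^2 + (-0.562)^2 = 0.007569 + 0.000441 + 0.315844 = 0.323854.
  gamma(0) = 3 * (1 + 0.323854) = 3 * 1.323854 = 3.971562, which rounds to 3.9716.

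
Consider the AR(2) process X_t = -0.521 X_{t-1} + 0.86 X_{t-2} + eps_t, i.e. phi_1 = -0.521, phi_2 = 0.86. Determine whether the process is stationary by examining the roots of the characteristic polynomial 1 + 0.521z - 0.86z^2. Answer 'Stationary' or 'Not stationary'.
\text{Not stationary}

The AR(p) characteristic polynomial is P(z) = 1 + 0.521z - 0.86z^2.
Stationarity requires all roots to lie outside the unit circle, i.e. |z| > 1 for every root.
Set 1 + (0.521) z + (-0.86) z^2 = 0, i.e. a z^2 + b z + c = 0 with a = -0.86, b = 0.521, c = 1.
Discriminant D = b^2 - 4ac = (0.521)^2 - 4*(-0.86)*1 = 0.271441 - (-3.44) = 3.711441.
D >= 0, so the roots are real: z = (-b +/- sqrt(D)) / (2a) = (-0.521 +/- 1.92651) / (-1.72).
  z_1 = (-0.521 + 1.92651) / (-1.72) = -0.8172,   |z_1| = 0.8172.
  z_2 = (-0.521 - 1.92651) / (-1.72) = 1.423,   |z_2| = 1.423.
Moduli of all roots: 0.8172, 1.4230.
All moduli strictly greater than 1? No.
Verdict: Not stationary.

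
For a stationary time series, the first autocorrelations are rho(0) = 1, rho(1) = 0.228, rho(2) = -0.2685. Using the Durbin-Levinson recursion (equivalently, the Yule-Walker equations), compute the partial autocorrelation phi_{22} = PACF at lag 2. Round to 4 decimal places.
\phi_{22} = -0.3381

The PACF at lag k is phi_{kk}, the last component of the solution
to the Yule-Walker system G_k phi = r_k where
  (G_k)_{ij} = rho(|i - j|), (r_k)_i = rho(i), i,j = 1..k.
Equivalently, Durbin-Levinson gives phi_{kk} iteratively:
  phi_{11} = rho(1)
  phi_{kk} = [rho(k) - sum_{j=1..k-1} phi_{k-1,j} rho(k-j)]
            / [1 - sum_{j=1..k-1} phi_{k-1,j} rho(j)],
  phi_{k,j} = phi_{k-1,j} - phi_{kk} phi_{k-1,k-j},  j = 1..k-1.
Step k = 1:
  phi_11 = rho(1) = 0.228.
Step k = 2:
  phi_22 = [rho(2) - phi_11 rho(1)] / [1 - phi_11 rho(1)] = [-0.2685 - (0.228)(0.228)] / [1 - (0.228)(0.228)]
         = -0.320484 / 0.948016 = -0.3381.
Therefore phi_{22} = -0.3381.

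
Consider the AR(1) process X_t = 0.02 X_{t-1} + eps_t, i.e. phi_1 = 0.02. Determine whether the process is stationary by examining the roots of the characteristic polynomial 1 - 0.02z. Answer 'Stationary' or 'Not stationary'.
\text{Stationary}

The AR(p) characteristic polynomial is P(z) = 1 - 0.02z.
Stationarity requires all roots to lie outside the unit circle, i.e. |z| > 1 for every root.
This is linear in z: 1 + (-0.02) z = 0  =>  z = -1/(-0.02) = 50,  |z| = 50.
Moduli of all roots: 50.0000.
All moduli strictly greater than 1? Yes.
Verdict: Stationary.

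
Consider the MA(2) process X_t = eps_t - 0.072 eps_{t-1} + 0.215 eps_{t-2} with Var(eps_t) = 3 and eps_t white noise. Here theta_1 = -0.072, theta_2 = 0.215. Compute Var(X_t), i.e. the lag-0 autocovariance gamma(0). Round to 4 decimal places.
\gamma(0) = 3.1542

For an MA(q) process X_t = eps_t + sum_i theta_i eps_{t-i} with
Var(eps_t) = sigma^2, the variance is
  gamma(0) = sigma^2 * (1 + sum_i theta_i^2).
  sum_i theta_i^2 = (-0.072)^2 + (0.215)^2 = 0.005184 + 0.046225 = 0.051409.
  gamma(0) = 3 * (1 + 0.051409) = 3 * 1.051409 = 3.154227, which rounds to 3.1542.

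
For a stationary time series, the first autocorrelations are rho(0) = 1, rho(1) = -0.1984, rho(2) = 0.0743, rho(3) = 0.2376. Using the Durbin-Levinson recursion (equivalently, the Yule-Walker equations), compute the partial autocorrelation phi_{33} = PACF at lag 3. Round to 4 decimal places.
\phi_{33} = 0.2700

The PACF at lag k is phi_{kk}, the last component of the solution
to the Yule-Walker system G_k phi = r_k where
  (G_k)_{ij} = rho(|i - j|), (r_k)_i = rho(i), i,j = 1..k.
Equivalently, Durbin-Levinson gives phi_{kk} iteratively:
  phi_{11} = rho(1)
  phi_{kk} = [rho(k) - sum_{j=1..k-1} phi_{k-1,j} rho(k-j)]
            / [1 - sum_{j=1..k-1} phi_{k-1,j} rho(j)],
  phi_{k,j} = phi_{k-1,j} - phi_{kk} phi_{k-1,k-j},  j = 1..k-1.
Step k = 1:
  phi_11 = rho(1) = -0.1984.
Step k = 2:
  phi_22 = [rho(2) - phi_11 rho(1)] / [1 - phi_11 rho(1)] = [0.0743 - (-0.1984)(-0.1984)] / [1 - (-0.1984)(-0.1984)]
         = 0.03493744 / 0.96063744 = 0.036369.
  Update: phi_21 = phi_11 - phi_22 phi_11 = -0.1984 - (0.036369)(-0.1984) = -0.191184.
Step k = 3:
  phi_33 = [rho(3) - phi_21 rho(2) - phi_22 rho(1)] / [1 - phi_21 rho(1) - phi_22 rho(2)]
    numerator   = 0.2376 - (-0.191184)(0.0743) - (0.036369)(-0.1984) = 0.25902061
    denominator = 1 - (-0.191184)(-0.1984) - (0.036369)(0.0743) = 0.9593668
  phi_33 = 0.25902061 / 0.9593668 = 0.27.
Therefore phi_{33} = 0.2700.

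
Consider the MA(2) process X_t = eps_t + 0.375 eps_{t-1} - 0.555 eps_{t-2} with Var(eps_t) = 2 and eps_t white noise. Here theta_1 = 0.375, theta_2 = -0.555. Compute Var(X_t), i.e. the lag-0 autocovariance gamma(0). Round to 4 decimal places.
\gamma(0) = 2.8973

For an MA(q) process X_t = eps_t + sum_i theta_i eps_{t-i} with
Var(eps_t) = sigma^2, the variance is
  gamma(0) = sigma^2 * (1 + sum_i theta_i^2).
  sum_i theta_i^2 = (0.375)^2 + (-0.555)^2 = 0.140625 + 0.308025 = 0.44865.
  gamma(0) = 2 * (1 + 0.44865) = 2 * 1.44865 = 2.8973.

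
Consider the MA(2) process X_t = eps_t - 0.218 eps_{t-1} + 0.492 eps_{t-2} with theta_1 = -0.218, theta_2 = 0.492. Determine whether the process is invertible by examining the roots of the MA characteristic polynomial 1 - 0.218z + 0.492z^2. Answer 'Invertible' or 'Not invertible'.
\text{Invertible}

The MA(q) characteristic polynomial is P(z) = 1 - 0.218z + 0.492z^2.
Invertibility requires all roots to lie outside the unit circle, i.e. |z| > 1 for every root.
Set 1 + (-0.218) z + (0.492) z^2 = 0, i.e. a z^2 + b z + c = 0 with a = 0.492, b = -0.218, c = 1.
Discriminant D = b^2 - 4ac = (-0.218)^2 - 4*(0.492)*1 = 0.047524 - (1.968) = -1.920476.
D < 0, so the roots are the complex-conjugate pair z = (-b +/- i sqrt(-D)) / (2a) = 0.2215 +/- 1.4083i.
For a conjugate pair |z|^2 = z * conj(z) = (product of roots) = c/a = 1/(0.492) = 2.03252, so |z| = sqrt(2.03252) = 1.4257 for both roots.
Moduli of all roots: 1.4257, 1.4257.
All moduli strictly greater than 1? Yes.
Verdict: Invertible.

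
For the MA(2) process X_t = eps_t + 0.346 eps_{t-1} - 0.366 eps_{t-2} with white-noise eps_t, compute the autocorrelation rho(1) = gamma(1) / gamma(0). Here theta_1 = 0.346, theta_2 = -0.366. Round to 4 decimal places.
\rho(1) = 0.1750

For an MA(q) process with theta_0 = 1, the autocovariance is
  gamma(k) = sigma^2 * sum_{i=0..q-k} theta_i * theta_{i+k},
and rho(k) = gamma(k) / gamma(0). Sigma^2 cancels.
  numerator   = (1)*(0.346) + (0.346)*(-0.366) = 0.219364.
  denominator = (1)^2 + (0.346)^2 + (-0.366)^2 = 1.253672.
  rho(1) = 0.219364 / 1.253672 = 0.1750.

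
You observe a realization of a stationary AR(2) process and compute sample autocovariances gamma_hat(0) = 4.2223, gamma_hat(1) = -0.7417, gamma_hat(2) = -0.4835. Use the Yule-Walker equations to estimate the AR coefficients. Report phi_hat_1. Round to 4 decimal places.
\hat\phi_{1} = -0.2020

The Yule-Walker equations for an AR(p) process read, in matrix form,
  Gamma_p phi = r_p,   with   (Gamma_p)_{ij} = gamma(|i - j|),
                       (r_p)_i = gamma(i),   i,j = 1..p.
Substitute the sample gammas (Toeplitz matrix and right-hand side of size 2):
  Gamma_p = [[4.2223, -0.7417], [-0.7417, 4.2223]]
  r_p     = [-0.7417, -0.4835]
Written out:
  4.2223 phi_1 - 0.7417 phi_2 = -0.7417
  -0.7417 phi_1 + 4.2223 phi_2 = -0.4835
Solve by Cramer's rule:
  det = gamma(0)^2 - gamma(1)^2 = (4.2223)^2 - (-0.7417)^2 = 17.82781729 - 0.55011889 = 17.2776984
  phi_hat_1 = [gamma(1) gamma(0) - gamma(1) gamma(2)] / det = [(-0.7417)(4.2223) - (-0.7417)(-0.4835)] / 17.2776984 = -3.49029186 / 17.2776984 = -0.202
  phi_hat_2 = [gamma(0) gamma(2) - gamma(1)^2] / det = [(4.2223)(-0.4835) - (-0.7417)^2] / 17.2776984 = -2.59160094 / 17.2776984 = -0.15
So phi_hat = [-0.2020, -0.1500].
Therefore phi_hat_1 = -0.2020.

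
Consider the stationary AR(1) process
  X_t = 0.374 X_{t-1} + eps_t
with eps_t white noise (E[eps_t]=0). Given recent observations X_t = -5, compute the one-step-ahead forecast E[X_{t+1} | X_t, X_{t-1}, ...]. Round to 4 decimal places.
E[X_{t+1} \mid \mathcal F_t] = -1.8700

For an AR(p) model X_t = c + sum_i phi_i X_{t-i} + eps_t, the
one-step-ahead conditional mean is
  E[X_{t+1} | X_t, ...] = c + sum_i phi_i X_{t+1-i}.
Substitute known values:
  E[X_{t+1} | ...] = (0.374) * (-5)
                   = -1.8700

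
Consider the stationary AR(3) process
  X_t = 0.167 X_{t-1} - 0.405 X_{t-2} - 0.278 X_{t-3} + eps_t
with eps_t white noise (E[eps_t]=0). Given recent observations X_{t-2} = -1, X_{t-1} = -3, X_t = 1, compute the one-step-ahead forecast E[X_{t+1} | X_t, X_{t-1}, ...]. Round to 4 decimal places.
E[X_{t+1} \mid \mathcal F_t] = 1.6600

For an AR(p) model X_t = c + sum_i phi_i X_{t-i} + eps_t, the
one-step-ahead conditional mean is
  E[X_{t+1} | X_t, ...] = c + sum_i phi_i X_{t+1-i}.
Substitute known values:
  E[X_{t+1} | ...] = (0.167) * (1) + (-0.405) * (-3) + (-0.278) * (-1)
                   = 1.6600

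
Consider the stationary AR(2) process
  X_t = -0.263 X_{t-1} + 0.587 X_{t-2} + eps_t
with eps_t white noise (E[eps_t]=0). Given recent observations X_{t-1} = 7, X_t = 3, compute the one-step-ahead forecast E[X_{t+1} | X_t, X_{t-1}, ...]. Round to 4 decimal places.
E[X_{t+1} \mid \mathcal F_t] = 3.3200

For an AR(p) model X_t = c + sum_i phi_i X_{t-i} + eps_t, the
one-step-ahead conditional mean is
  E[X_{t+1} | X_t, ...] = c + sum_i phi_i X_{t+1-i}.
Substitute known values:
  E[X_{t+1} | ...] = (-0.263) * (3) + (0.587) * (7)
                   = 3.3200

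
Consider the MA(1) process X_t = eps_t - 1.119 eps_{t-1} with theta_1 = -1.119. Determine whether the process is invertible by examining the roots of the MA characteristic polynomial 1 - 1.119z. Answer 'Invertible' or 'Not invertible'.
\text{Not invertible}

The MA(q) characteristic polynomial is P(z) = 1 - 1.119z.
Invertibility requires all roots to lie outside the unit circle, i.e. |z| > 1 for every root.
This is linear in z: 1 + (-1.119) z = 0  =>  z = -1/(-1.119) = 0.893655,  |z| = 0.893655.
Moduli of all roots: 0.8937.
All moduli strictly greater than 1? No.
Verdict: Not invertible.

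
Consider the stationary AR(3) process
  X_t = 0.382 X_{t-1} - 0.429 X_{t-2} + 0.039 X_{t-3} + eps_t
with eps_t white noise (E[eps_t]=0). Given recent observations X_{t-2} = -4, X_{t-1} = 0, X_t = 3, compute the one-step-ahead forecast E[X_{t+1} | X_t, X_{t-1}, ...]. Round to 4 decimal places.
E[X_{t+1} \mid \mathcal F_t] = 0.9900

For an AR(p) model X_t = c + sum_i phi_i X_{t-i} + eps_t, the
one-step-ahead conditional mean is
  E[X_{t+1} | X_t, ...] = c + sum_i phi_i X_{t+1-i}.
Substitute known values:
  E[X_{t+1} | ...] = (0.382) * (3) + (-0.429) * (0) + (0.039) * (-4)
                   = 0.9900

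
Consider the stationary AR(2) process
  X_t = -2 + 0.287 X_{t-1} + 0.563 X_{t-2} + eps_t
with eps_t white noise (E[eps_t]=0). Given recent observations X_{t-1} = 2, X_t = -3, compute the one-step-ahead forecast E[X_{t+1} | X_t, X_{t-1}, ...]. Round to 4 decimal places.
E[X_{t+1} \mid \mathcal F_t] = -1.7350

For an AR(p) model X_t = c + sum_i phi_i X_{t-i} + eps_t, the
one-step-ahead conditional mean is
  E[X_{t+1} | X_t, ...] = c + sum_i phi_i X_{t+1-i}.
Substitute known values:
  E[X_{t+1} | ...] = -2 + (0.287) * (-3) + (0.563) * (2)
                   = -1.7350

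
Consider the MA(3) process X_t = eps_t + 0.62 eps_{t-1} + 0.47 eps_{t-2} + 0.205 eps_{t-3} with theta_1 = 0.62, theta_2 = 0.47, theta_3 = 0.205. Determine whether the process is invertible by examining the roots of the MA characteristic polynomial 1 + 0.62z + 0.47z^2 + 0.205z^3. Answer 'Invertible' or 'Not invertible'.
\text{Invertible}

The MA(q) characteristic polynomial is P(z) = 1 + 0.62z + 0.47z^2 + 0.205z^3.
Invertibility requires all roots to lie outside the unit circle, i.e. |z| > 1 for every root.
Degree 3: look for a simple real root z0 first, then factor out (1 - z/z0) and solve the remaining quadratic.
Testing z0 = -2: P(-2) = 1 + (0.62)(-2) + (0.47)(-2)^2 + (0.205)(-2)^3
  = 1 + (-1.24) + (1.88) + (-1.64) = 0.  So z_0 = -2 is a root, |z_0| = 2.
Divide out the factor (1 + 0.5 z) = (1 - z/z0) (since 1/z0 = -0.5):
  P(z) = (1 + 0.5 z)(1 + (0.12) z + (0.41) z^2)
  [check: z-coef 0.12 - (-0.5) = 0.62; z^2-coef 0.41 - (-0.5)(0.12) = 0.47; z^3-coef -(-0.5)(0.41) = 0.205.]
Remaining roots from the quadratic factor 1 + (0.12) z + (0.41) z^2:
  Set 1 + (0.12) z + (0.41) z^2 = 0, i.e. a z^2 + b z + c = 0 with a = 0.41, b = 0.12, c = 1.
  Discriminant D = b^2 - 4ac = (0.12)^2 - 4*(0.41)*1 = 0.0144 - (1.64) = -1.6256.
  D < 0, so the roots are the complex-conjugate pair z = (-b +/- i sqrt(-D)) / (2a) = -0.1463 +/- 1.5549i.
  For a conjugate pair |z|^2 = z * conj(z) = (product of roots) = c/a = 1/(0.41) = 2.439024, so |z| = sqrt(2.439024) = 1.5617 for both roots.
Moduli of all roots: 2.0000, 1.5617, 1.5617.
All moduli strictly greater than 1? Yes.
Verdict: Invertible.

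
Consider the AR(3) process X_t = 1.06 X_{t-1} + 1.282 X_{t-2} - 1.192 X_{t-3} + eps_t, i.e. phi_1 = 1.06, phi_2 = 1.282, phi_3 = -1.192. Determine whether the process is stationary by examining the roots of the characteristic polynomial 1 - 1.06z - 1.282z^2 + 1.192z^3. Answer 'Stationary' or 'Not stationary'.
\text{Not stationary}

The AR(p) characteristic polynomial is P(z) = 1 - 1.06z - 1.282z^2 + 1.192z^3.
Stationarity requires all roots to lie outside the unit circle, i.e. |z| > 1 for every root.
Degree 3: look for a simple real root z0 first, then factor out (1 - z/z0) and solve the remaining quadratic.
Testing z0 = 1.25: P(1.25) = 1 + (-1.06)(1.25) + (-1.282)(1.25)^2 + (1.192)(1.25)^3
  = 1 + (-1.325) + (-2.003125) + (2.328125) = 0.  So z_0 = 1.25 is a root, |z_0| = 1.25.
Divide out the factor (1 - 0.8 z) = (1 - z/z0) (since 1/z0 = 0.8):
  P(z) = (1 - 0.8 z)(1 + (-0.26) z + (-1.49) z^2)
  [check: z-coef -0.26 - (0.8) = -1.06; z^2-coef -1.49 - (0.8)(-0.26) = -1.282; z^3-coef -(0.8)(-1.49) = 1.192.]
Remaining roots from the quadratic factor 1 + (-0.26) z + (-1.49) z^2:
  Set 1 + (-0.26) z + (-1.49) z^2 = 0, i.e. a z^2 + b z + c = 0 with a = -1.49, b = -0.26, c = 1.
  Discriminant D = b^2 - 4ac = (-0.26)^2 - 4*(-1.49)*1 = 0.0676 - (-5.96) = 6.0276.
  D >= 0, so the roots are real: z = (-b +/- sqrt(D)) / (2a) = (0.26 +/- 2.455117) / (-2.98).
    z_1 = (0.26 + 2.455117) / (-2.98) = -0.9111,   |z_1| = 0.9111.
    z_2 = (0.26 - 2.455117) / (-2.98) = 0.7366,   |z_2| = 0.7366.
Moduli of all roots: 1.2500, 0.9111, 0.7366.
All moduli strictly greater than 1? No.
Verdict: Not stationary.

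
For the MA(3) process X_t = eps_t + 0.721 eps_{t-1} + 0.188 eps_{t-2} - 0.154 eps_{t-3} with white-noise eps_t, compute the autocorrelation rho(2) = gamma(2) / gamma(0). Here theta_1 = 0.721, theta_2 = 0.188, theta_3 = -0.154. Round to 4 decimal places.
\rho(2) = 0.0487

For an MA(q) process with theta_0 = 1, the autocovariance is
  gamma(k) = sigma^2 * sum_{i=0..q-k} theta_i * theta_{i+k},
and rho(k) = gamma(k) / gamma(0). Sigma^2 cancels.
  numerator   = (1)*(0.188) + (0.721)*(-0.154) = 0.076966.
  denominator = (1)^2 + (0.721)^2 + (0.188)^2 + (-0.154)^2 = 1.578901.
  rho(2) = 0.076966 / 1.578901 = 0.0487.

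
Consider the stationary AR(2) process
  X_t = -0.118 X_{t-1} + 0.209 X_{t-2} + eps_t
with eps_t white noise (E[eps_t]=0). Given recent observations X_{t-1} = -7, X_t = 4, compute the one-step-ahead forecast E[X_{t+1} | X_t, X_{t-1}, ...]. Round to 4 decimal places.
E[X_{t+1} \mid \mathcal F_t] = -1.9350

For an AR(p) model X_t = c + sum_i phi_i X_{t-i} + eps_t, the
one-step-ahead conditional mean is
  E[X_{t+1} | X_t, ...] = c + sum_i phi_i X_{t+1-i}.
Substitute known values:
  E[X_{t+1} | ...] = (-0.118) * (4) + (0.209) * (-7)
                   = -1.9350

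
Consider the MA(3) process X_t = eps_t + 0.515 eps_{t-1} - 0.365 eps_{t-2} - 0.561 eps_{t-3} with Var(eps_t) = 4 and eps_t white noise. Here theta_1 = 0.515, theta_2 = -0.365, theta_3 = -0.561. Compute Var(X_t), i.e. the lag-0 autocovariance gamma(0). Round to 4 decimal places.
\gamma(0) = 6.8527

For an MA(q) process X_t = eps_t + sum_i theta_i eps_{t-i} with
Var(eps_t) = sigma^2, the variance is
  gamma(0) = sigma^2 * (1 + sum_i theta_i^2).
  sum_i theta_i^2 = (0.515)^2 + (-0.365)^2 + (-0.561)^2 = 0.265225 + 0.133225 + 0.314721 = 0.713171.
  gamma(0) = 4 * (1 + 0.713171) = 4 * 1.713171 = 6.852684, which rounds to 6.8527.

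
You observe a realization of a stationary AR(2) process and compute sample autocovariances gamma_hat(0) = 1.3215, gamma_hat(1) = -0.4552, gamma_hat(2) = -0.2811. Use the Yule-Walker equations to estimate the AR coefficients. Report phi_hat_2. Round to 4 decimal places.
\hat\phi_{2} = -0.3760

The Yule-Walker equations for an AR(p) process read, in matrix form,
  Gamma_p phi = r_p,   with   (Gamma_p)_{ij} = gamma(|i - j|),
                       (r_p)_i = gamma(i),   i,j = 1..p.
Substitute the sample gammas (Toeplitz matrix and right-hand side of size 2):
  Gamma_p = [[1.3215, -0.4552], [-0.4552, 1.3215]]
  r_p     = [-0.4552, -0.2811]
Written out:
  1.3215 phi_1 - 0.4552 phi_2 = -0.4552
  -0.4552 phi_1 + 1.3215 phi_2 = -0.2811
Solve by Cramer's rule:
  det = gamma(0)^2 - gamma(1)^2 = (1.3215)^2 - (-0.4552)^2 = 1.74636225 - 0.20720704 = 1.53915521
  phi_hat_1 = [gamma(1) gamma(0) - gamma(1) gamma(2)] / det = [(-0.4552)(1.3215) - (-0.4552)(-0.2811)] / 1.53915521 = -0.72950352 / 1.53915521 = -0.474
  phi_hat_2 = [gamma(0) gamma(2) - gamma(1)^2] / det = [(1.3215)(-0.2811) - (-0.4552)^2] / 1.53915521 = -0.57868069 / 1.53915521 = -0.376
So phi_hat = [-0.4740, -0.3760].
Therefore phi_hat_2 = -0.3760.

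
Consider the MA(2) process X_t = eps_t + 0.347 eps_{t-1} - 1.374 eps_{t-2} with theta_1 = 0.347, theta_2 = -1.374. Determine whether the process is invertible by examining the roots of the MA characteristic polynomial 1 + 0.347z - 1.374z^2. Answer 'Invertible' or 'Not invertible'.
\text{Not invertible}

The MA(q) characteristic polynomial is P(z) = 1 + 0.347z - 1.374z^2.
Invertibility requires all roots to lie outside the unit circle, i.e. |z| > 1 for every root.
Set 1 + (0.347) z + (-1.374) z^2 = 0, i.e. a z^2 + b z + c = 0 with a = -1.374, b = 0.347, c = 1.
Discriminant D = b^2 - 4ac = (0.347)^2 - 4*(-1.374)*1 = 0.120409 - (-5.496) = 5.616409.
D >= 0, so the roots are real: z = (-b +/- sqrt(D)) / (2a) = (-0.347 +/- 2.369896) / (-2.748).
  z_1 = (-0.347 + 2.369896) / (-2.748) = -0.7361,   |z_1| = 0.7361.
  z_2 = (-0.347 - 2.369896) / (-2.748) = 0.9887,   |z_2| = 0.9887.
Moduli of all roots: 0.7361, 0.9887.
All moduli strictly greater than 1? No.
Verdict: Not invertible.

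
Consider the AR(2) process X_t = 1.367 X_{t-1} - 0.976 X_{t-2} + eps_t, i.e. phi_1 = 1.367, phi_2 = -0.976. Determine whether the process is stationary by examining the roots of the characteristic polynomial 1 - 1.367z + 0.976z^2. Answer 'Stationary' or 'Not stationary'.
\text{Stationary}

The AR(p) characteristic polynomial is P(z) = 1 - 1.367z + 0.976z^2.
Stationarity requires all roots to lie outside the unit circle, i.e. |z| > 1 for every root.
Set 1 + (-1.367) z + (0.976) z^2 = 0, i.e. a z^2 + b z + c = 0 with a = 0.976, b = -1.367, c = 1.
Discriminant D = b^2 - 4ac = (-1.367)^2 - 4*(0.976)*1 = 1.868689 - (3.904) = -2.035311.
D < 0, so the roots are the complex-conjugate pair z = (-b +/- i sqrt(-D)) / (2a) = 0.7003 +/- 0.7309i.
For a conjugate pair |z|^2 = z * conj(z) = (product of roots) = c/a = 1/(0.976) = 1.02459, so |z| = sqrt(1.02459) = 1.0122 for both roots.
Moduli of all roots: 1.0122, 1.0122.
All moduli strictly greater than 1? Yes.
Verdict: Stationary.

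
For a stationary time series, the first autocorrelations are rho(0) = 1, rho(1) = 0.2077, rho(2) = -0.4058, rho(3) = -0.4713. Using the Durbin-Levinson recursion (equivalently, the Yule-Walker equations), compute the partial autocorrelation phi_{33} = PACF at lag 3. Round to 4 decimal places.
\phi_{33} = -0.3350

The PACF at lag k is phi_{kk}, the last component of the solution
to the Yule-Walker system G_k phi = r_k where
  (G_k)_{ij} = rho(|i - j|), (r_k)_i = rho(i), i,j = 1..k.
Equivalently, Durbin-Levinson gives phi_{kk} iteratively:
  phi_{11} = rho(1)
  phi_{kk} = [rho(k) - sum_{j=1..k-1} phi_{k-1,j} rho(k-j)]
            / [1 - sum_{j=1..k-1} phi_{k-1,j} rho(j)],
  phi_{k,j} = phi_{k-1,j} - phi_{kk} phi_{k-1,k-j},  j = 1..k-1.
Step k = 1:
  phi_11 = rho(1) = 0.2077.
Step k = 2:
  phi_22 = [rho(2) - phi_11 rho(1)] / [1 - phi_11 rho(1)] = [-0.4058 - (0.2077)(0.2077)] / [1 - (0.2077)(0.2077)]
         = -0.44893929 / 0.95686071 = -0.469179.
  Update: phi_21 = phi_11 - phi_22 phi_11 = 0.2077 - (-0.469179)(0.2077) = 0.305149.
Step k = 3:
  phi_33 = [rho(3) - phi_21 rho(2) - phi_22 rho(1)] / [1 - phi_21 rho(1) - phi_22 rho(2)]
    numerator   = -0.4713 - (0.305149)(-0.4058) - (-0.469179)(0.2077) = -0.25002217
    denominator = 1 - (0.305149)(0.2077) - (-0.469179)(-0.4058) = 0.74622766
  phi_33 = -0.25002217 / 0.74622766 = -0.335.
Therefore phi_{33} = -0.3350.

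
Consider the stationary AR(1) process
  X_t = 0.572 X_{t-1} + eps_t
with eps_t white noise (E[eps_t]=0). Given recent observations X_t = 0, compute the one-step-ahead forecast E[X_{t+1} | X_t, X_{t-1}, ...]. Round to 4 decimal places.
E[X_{t+1} \mid \mathcal F_t] = 0.0000

For an AR(p) model X_t = c + sum_i phi_i X_{t-i} + eps_t, the
one-step-ahead conditional mean is
  E[X_{t+1} | X_t, ...] = c + sum_i phi_i X_{t+1-i}.
Substitute known values:
  E[X_{t+1} | ...] = (0.572) * (0)
                   = 0.0000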